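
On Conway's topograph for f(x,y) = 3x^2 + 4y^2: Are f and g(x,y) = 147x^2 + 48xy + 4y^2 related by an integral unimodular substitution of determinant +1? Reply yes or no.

D₁ = -48, D₂ = -48
f: reduced (well bottom): (3,0,4) with a≤c, −a<b≤a
g: flip: (147,48,4)→(4,-48,147)
g: translate: b→0 (≡-48 mod 8), so (4,-48,147)→(4,0,3)
g: flip: (4,0,3)→(3,0,4)
g: reduced (well bottom): (3,0,4) with a≤c, −a<b≤a
reduced forms (3, 0, 4) vs (3, 0, 4) ⇒ equivalent

yes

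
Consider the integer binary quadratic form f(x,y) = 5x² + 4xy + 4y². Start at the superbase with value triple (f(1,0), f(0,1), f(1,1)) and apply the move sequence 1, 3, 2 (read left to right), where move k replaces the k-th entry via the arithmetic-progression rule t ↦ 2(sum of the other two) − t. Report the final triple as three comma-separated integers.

start (5,4,13) = (f(1,0),f(0,1),f(1,1))
replace slot 1: 2·(4+13) − 5 = 29 → (29,4,13)
replace slot 3: 2·(29+4) − 13 = 53 → (29,4,53)
replace slot 2: 2·(29+53) − 4 = 160 → (29,160,53)

29,160,53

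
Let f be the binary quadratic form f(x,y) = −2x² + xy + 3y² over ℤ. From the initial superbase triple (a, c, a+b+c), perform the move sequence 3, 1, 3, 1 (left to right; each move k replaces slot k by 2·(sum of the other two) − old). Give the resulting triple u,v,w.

start (-2,3,2) = (f(1,0),f(0,1),f(1,1))
replace slot 3: 2·((-2)+3) − 2 = 0 → (-2,3,0)
replace slot 1: 2·(3+0) − (-2) = 8 → (8,3,0)
replace slot 3: 2·(8+3) − 0 = 22 → (8,3,22)
replace slot 1: 2·(3+22) − 8 = 42 → (42,3,22)

42,3,22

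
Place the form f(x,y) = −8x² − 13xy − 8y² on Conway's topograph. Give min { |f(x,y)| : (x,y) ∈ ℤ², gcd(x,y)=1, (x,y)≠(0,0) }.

translate: b→-3 (≡13 mod 16), so (8,13,8)→(8,-3,3)
flip: (8,-3,3)→(3,3,8)
reduced (well bottom): (3,3,8) with a≤c, −a<b≤a
well minimum |f| = |-3| = 3 (negative-definite)

3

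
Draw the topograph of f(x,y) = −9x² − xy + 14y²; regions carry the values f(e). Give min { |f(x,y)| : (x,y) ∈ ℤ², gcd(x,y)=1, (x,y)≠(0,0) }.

descent: ρ → (14,1,-9)
descent: ρ → (-9,17,6)  [lands on river]
river: ρ → (6,19,-6)
river: ρ → (-6,17,9)
river: ρ → (9,19,-4)
river: ρ → (-4,21,4)
river: ρ → (4,19,-9)
closes: descent 2, river 6
min |a| on river = 4

4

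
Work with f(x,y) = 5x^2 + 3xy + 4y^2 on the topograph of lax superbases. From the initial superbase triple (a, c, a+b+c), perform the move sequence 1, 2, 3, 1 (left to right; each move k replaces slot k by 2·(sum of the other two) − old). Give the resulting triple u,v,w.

start (5,4,12) = (f(1,0),f(0,1),f(1,1))
replace slot 1: 2·(4+12) − 5 = 27 → (27,4,12)
replace slot 2: 2·(27+12) − 4 = 74 → (27,74,12)
replace slot 3: 2·(27+74) − 12 = 190 → (27,74,190)
replace slot 1: 2·(74+190) − 27 = 501 → (501,74,190)

501,74,190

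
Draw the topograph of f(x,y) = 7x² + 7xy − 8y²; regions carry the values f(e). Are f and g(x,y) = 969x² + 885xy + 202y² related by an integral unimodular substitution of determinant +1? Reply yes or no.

D₁ = 273, D₂ = 273
river cycle of f (length 8): (-8, 9, 6), (6, 15, -2), (-2, 13, 13), (13, 13, -2), (-2, 15, 6), (6, 9, -8), (-8, 7, 7), (7, 7, -8)
river cycle of g (length 8): (7, 7, -8), (-8, 9, 6), (6, 15, -2), (-2, 13, 13), (13, 13, -2), (-2, 15, 6), (6, 9, -8), (-8, 7, 7)
cycles coincide ⇒ equivalent

yes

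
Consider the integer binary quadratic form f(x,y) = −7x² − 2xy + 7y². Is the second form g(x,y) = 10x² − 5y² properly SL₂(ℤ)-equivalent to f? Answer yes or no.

D₁ = 200, D₂ = 200
river cycle of f (length 6): (7, 2, -7), (-7, 12, 2), (2, 12, -7), (-7, 2, 7), (7, 12, -2), (-2, 12, 7)
river cycle of g (length 2): (-5, 10, 5), (5, 10, -5)
cycles differ ⇒ inequivalent

no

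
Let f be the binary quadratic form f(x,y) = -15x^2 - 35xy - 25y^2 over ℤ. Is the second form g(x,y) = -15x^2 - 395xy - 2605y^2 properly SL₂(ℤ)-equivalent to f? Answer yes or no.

D₁ = -275, D₂ = -275
f is negative-definite; reduce −f:
−f: translate: b→5 (≡35 mod 30), so (15,35,25)→(15,5,5)
−f: flip: (15,5,5)→(5,-5,15)
−f: translate: b→5 (≡-5 mod 10), so (5,-5,15)→(5,5,15)
−f: reduced (well bottom): (5,5,15) with a≤c, −a<b≤a
flip sign back: reduced form of f is (-5,-5,-15)
g is negative-definite; reduce −g:
−g: translate: b→5 (≡395 mod 30), so (15,395,2605)→(15,5,5)
−g: flip: (15,5,5)→(5,-5,15)
−g: translate: b→5 (≡-5 mod 10), so (5,-5,15)→(5,5,15)
−g: reduced (well bottom): (5,5,15) with a≤c, −a<b≤a
flip sign back: reduced form of g is (-5,-5,-15)
reduced forms (-5, -5, -15) vs (-5, -5, -15) ⇒ equivalent

yes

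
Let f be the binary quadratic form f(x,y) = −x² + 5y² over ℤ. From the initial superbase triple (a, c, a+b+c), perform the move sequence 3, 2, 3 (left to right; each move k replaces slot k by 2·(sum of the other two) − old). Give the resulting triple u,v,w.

start (-1,5,4) = (f(1,0),f(0,1),f(1,1))
replace slot 3: 2·((-1)+5) − 4 = 4 → (-1,5,4)
replace slot 2: 2·((-1)+4) − 5 = 1 → (-1,1,4)
replace slot 3: 2·((-1)+1) − 4 = -4 → (-1,1,-4)

-1,1,-4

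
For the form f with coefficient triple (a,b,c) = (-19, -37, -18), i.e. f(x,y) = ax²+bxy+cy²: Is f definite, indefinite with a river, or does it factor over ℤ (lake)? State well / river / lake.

D = b²−4ac = (-37)² − 4·(-19)·(-18) = 1
D = 1² is a perfect square ⇒ form factors over ℤ ⇒ lakes

lake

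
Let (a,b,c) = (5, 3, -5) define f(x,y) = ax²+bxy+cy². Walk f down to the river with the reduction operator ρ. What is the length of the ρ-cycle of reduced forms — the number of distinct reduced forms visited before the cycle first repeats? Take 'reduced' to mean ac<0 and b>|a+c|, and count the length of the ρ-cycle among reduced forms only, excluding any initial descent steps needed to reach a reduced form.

D = 109, ⌊√D⌋ = 10
river: ρ → (-5,7,3)
river: ρ → (3,5,-7)
river: ρ → (-7,9,1)
river: ρ → (1,9,-7)
river: ρ → (-7,5,3)
river: ρ → (3,7,-5)
river: ρ → (-5,3,5)
river: ρ → (5,7,-3)
river: ρ → (-3,5,7)
river: ρ → (7,9,-1)
river: ρ → (-1,9,7)
river: ρ → (7,5,-3)
river: ρ → (-3,7,5)
river: ρ → (5,3,-5)
ρ-cycle length = 14 (tail of 0 descent steps not counted)

14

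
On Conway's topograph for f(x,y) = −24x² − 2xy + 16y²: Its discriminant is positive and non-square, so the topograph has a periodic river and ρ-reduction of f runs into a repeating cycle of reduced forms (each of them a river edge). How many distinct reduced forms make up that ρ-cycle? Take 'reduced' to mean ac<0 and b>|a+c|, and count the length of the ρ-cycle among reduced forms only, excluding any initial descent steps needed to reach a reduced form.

D = 1540, ⌊√D⌋ = 39
descent: ρ → (16,34,-6)  [lands on river]
river: ρ → (-6,38,4)
river: ρ → (4,34,-24)
river: ρ → (-24,14,14)
river: ρ → (14,14,-24)
river: ρ → (-24,34,4)
river: ρ → (4,38,-6)
river: ρ → (-6,34,16)
river: ρ → (16,30,-10)
river: ρ → (-10,30,16)
ρ-cycle length = 10 (tail of 1 descent step not counted)

10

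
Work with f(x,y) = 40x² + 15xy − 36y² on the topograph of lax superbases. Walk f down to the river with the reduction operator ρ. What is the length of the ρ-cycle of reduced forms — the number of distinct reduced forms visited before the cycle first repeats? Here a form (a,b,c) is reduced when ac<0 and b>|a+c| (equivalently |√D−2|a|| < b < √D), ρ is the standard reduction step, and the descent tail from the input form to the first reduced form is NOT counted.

D = 5985, ⌊√D⌋ = 77
river: ρ → (-36,57,19)
river: ρ → (19,57,-36)
river: ρ → (-36,15,40)
river: ρ → (40,65,-11)
river: ρ → (-11,67,34)
river: ρ → (34,69,-9)
river: ρ → (-9,75,10)
river: ρ → (10,65,-44)
river: ρ → (-44,23,31)
river: ρ → (31,39,-36)
river: ρ → (-36,33,34)
river: ρ → (34,35,-35)
river: ρ → (-35,35,34)
river: ρ → (34,33,-36)
river: ρ → (-36,39,31)
river: ρ → (31,23,-44)
river: ρ → (-44,65,10)
river: ρ → (10,75,-9)
river: ρ → (-9,69,34)
river: ρ → (34,67,-11)
river: ρ → (-11,65,40)
river: ρ → (40,15,-36)
ρ-cycle length = 22 (tail of 0 descent steps not counted)

22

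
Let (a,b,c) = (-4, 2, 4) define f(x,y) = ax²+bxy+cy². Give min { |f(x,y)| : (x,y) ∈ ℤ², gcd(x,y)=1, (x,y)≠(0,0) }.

river: ρ → (4,6,-2)
river: ρ → (-2,6,4)
river: ρ → (4,2,-4)
river: ρ → (-4,6,2)
river: ρ → (2,6,-4)
river: ρ → (-4,2,4)
closes: descent 0, river 6
min |a| on river = 2

2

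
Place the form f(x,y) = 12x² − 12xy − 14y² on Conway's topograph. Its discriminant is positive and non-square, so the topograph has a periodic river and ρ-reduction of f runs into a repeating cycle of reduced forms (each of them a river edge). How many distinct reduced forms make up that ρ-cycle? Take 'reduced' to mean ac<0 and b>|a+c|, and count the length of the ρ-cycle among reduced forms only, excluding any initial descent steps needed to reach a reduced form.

D = 816, ⌊√D⌋ = 28
descent: ρ → (-14,12,12)  [lands on river]
river: ρ → (12,12,-14)
river: ρ → (-14,16,10)
river: ρ → (10,24,-6)
river: ρ → (-6,24,10)
river: ρ → (10,16,-14)
ρ-cycle length = 6 (tail of 1 descent step not counted)

6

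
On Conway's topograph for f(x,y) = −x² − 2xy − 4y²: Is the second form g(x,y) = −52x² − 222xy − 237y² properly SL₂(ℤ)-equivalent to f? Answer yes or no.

D₁ = -12, D₂ = -12
f is negative-definite; reduce −f:
−f: translate: b→0 (≡2 mod 2), so (1,2,4)→(1,0,3)
−f: reduced (well bottom): (1,0,3) with a≤c, −a<b≤a
flip sign back: reduced form of f is (-1,0,-3)
g is negative-definite; reduce −g:
−g: translate: b→14 (≡222 mod 104), so (52,222,237)→(52,14,1)
−g: flip: (52,14,1)→(1,-14,52)
−g: translate: b→0 (≡-14 mod 2), so (1,-14,52)→(1,0,3)
−g: reduced (well bottom): (1,0,3) with a≤c, −a<b≤a
flip sign back: reduced form of g is (-1,0,-3)
reduced forms (-1, 0, -3) vs (-1, 0, -3) ⇒ equivalent

yes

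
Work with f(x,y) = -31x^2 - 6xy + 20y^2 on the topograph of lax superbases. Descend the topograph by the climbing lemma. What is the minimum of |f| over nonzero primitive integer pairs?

descent: ρ → (20,46,-5)  [lands on river]
river: ρ → (-5,44,29)
river: ρ → (29,14,-20)
river: ρ → (-20,26,23)
river: ρ → (23,20,-23)
river: ρ → (-23,26,20)
river: ρ → (20,14,-29)
river: ρ → (-29,44,5)
river: ρ → (5,46,-20)
river: ρ → (-20,34,17)
river: ρ → (17,34,-20)
river: ρ → (-20,46,5)
river: ρ → (5,44,-29)
river: ρ → (-29,14,20)
river: ρ → (20,26,-23)
river: ρ → (-23,20,23)
river: ρ → (23,26,-20)
river: ρ → (-20,14,29)
river: ρ → (29,44,-5)
river: ρ → (-5,46,20)
river: ρ → (20,34,-17)
river: ρ → (-17,34,20)
closes: descent 1, river 22
min |a| on river = 5

5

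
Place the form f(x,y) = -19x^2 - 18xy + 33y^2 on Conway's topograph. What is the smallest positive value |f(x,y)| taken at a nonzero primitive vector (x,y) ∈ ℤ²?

descent: ρ → (33,18,-19)  [lands on river]
river: ρ → (-19,20,32)
river: ρ → (32,44,-7)
river: ρ → (-7,40,44)
river: ρ → (44,48,-3)
river: ρ → (-3,48,44)
river: ρ → (44,40,-7)
river: ρ → (-7,44,32)
river: ρ → (32,20,-19)
river: ρ → (-19,18,33)
river: ρ → (33,48,-4)
river: ρ → (-4,48,33)
closes: descent 1, river 12
min |a| on river = 3

3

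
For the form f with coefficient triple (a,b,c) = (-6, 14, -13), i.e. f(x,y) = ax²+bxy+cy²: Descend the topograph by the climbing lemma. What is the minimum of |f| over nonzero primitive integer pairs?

translate: b→-2 (≡-14 mod 12), so (6,-14,13)→(6,-2,5)
flip: (6,-2,5)→(5,2,6)
reduced (well bottom): (5,2,6) with a≤c, −a<b≤a
well minimum |f| = |-5| = 5 (negative-definite)

5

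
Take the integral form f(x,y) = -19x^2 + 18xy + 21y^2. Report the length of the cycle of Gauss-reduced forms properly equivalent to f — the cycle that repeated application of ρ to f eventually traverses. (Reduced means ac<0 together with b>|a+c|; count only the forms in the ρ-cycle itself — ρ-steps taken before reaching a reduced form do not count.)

D = 1920, ⌊√D⌋ = 43
river: ρ → (21,24,-16)
river: ρ → (-16,40,5)
river: ρ → (5,40,-16)
river: ρ → (-16,24,21)
river: ρ → (21,18,-19)
river: ρ → (-19,20,20)
river: ρ → (20,20,-19)
river: ρ → (-19,18,21)
ρ-cycle length = 8 (tail of 0 descent steps not counted)

8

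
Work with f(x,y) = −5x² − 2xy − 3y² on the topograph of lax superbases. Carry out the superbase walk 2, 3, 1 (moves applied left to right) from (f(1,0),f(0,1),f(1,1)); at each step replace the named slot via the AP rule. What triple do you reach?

start (-5,-3,-10) = (f(1,0),f(0,1),f(1,1))
replace slot 2: 2·((-5)+(-10)) − (-3) = -27 → (-5,-27,-10)
replace slot 3: 2·((-5)+(-27)) − (-10) = -54 → (-5,-27,-54)
replace slot 1: 2·((-27)+(-54)) − (-5) = -157 → (-157,-27,-54)

-157,-27,-54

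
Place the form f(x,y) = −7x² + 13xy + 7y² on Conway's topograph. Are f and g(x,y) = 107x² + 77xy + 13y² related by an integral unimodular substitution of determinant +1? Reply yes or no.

D₁ = 365, D₂ = 365
river cycle of f (length 6): (7, 15, -5), (-5, 15, 7), (7, 13, -7), (-7, 15, 5), (5, 15, -7), (-7, 13, 7)
river cycle of g (length 6): (-7, 13, 7), (7, 15, -5), (-5, 15, 7), (7, 13, -7), (-7, 15, 5), (5, 15, -7)
cycles coincide ⇒ equivalent

yes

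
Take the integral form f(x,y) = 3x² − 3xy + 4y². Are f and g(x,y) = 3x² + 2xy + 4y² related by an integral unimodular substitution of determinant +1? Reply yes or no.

D₁ = -39, D₂ = -44
discriminants differ ⇒ not SL₂(ℤ)-equivalent

no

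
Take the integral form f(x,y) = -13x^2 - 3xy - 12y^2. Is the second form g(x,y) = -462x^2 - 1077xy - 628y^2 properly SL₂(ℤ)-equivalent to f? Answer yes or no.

D₁ = -615, D₂ = -615
f is negative-definite; reduce −f:
−f: flip: (13,3,12)→(12,-3,13)
−f: reduced (well bottom): (12,-3,13) with a≤c, −a<b≤a
flip sign back: reduced form of f is (-12,3,-13)
g is negative-definite; reduce −g:
−g: translate: b→153 (≡1077 mod 924), so (462,1077,628)→(462,153,13)
−g: flip: (462,153,13)→(13,-153,462)
−g: translate: b→3 (≡-153 mod 26), so (13,-153,462)→(13,3,12)
−g: flip: (13,3,12)→(12,-3,13)
−g: reduced (well bottom): (12,-3,13) with a≤c, −a<b≤a
flip sign back: reduced form of g is (-12,3,-13)
reduced forms (-12, 3, -13) vs (-12, 3, -13) ⇒ equivalent

yes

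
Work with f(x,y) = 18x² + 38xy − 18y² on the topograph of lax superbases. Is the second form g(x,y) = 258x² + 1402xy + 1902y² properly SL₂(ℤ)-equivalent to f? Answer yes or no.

D₁ = 2740, D₂ = 2740
river cycle of f (length 14): (-18, 34, 22), (22, 10, -30), (-30, 50, 2), (2, 50, -30), (-30, 10, 22), (22, 34, -18), (-18, 38, 18), (18, 34, -22), (-22, 10, 30), (30, 50, -2), … (4 more)
river cycle of g (length 14): (18, 38, -18), (-18, 34, 22), (22, 10, -30), (-30, 50, 2), (2, 50, -30), (-30, 10, 22), (22, 34, -18), (-18, 38, 18), (18, 34, -22), (-22, 10, 30), … (4 more)
cycles coincide ⇒ equivalent

yes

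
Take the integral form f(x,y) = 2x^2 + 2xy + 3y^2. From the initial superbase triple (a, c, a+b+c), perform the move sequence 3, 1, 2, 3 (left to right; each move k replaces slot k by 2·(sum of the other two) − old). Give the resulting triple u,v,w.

start (2,3,7) = (f(1,0),f(0,1),f(1,1))
replace slot 3: 2·(2+3) − 7 = 3 → (2,3,3)
replace slot 1: 2·(3+3) − 2 = 10 → (10,3,3)
replace slot 2: 2·(10+3) − 3 = 23 → (10,23,3)
replace slot 3: 2·(10+23) − 3 = 63 → (10,23,63)

10,23,63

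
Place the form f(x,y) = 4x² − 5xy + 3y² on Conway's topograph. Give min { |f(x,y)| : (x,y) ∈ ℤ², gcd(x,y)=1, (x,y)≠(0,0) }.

translate: b→3 (≡-5 mod 8), so (4,-5,3)→(4,3,2)
flip: (4,3,2)→(2,-3,4)
translate: b→1 (≡-3 mod 4), so (2,-3,4)→(2,1,3)
reduced (well bottom): (2,1,3) with a≤c, −a<b≤a
well minimum = a = 2

2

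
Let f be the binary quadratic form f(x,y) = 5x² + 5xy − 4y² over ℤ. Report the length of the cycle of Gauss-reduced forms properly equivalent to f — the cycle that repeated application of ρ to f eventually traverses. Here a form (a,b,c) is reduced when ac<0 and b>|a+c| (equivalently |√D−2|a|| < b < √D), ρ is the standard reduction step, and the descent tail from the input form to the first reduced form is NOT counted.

D = 105, ⌊√D⌋ = 10
river: ρ → (-4,3,6)
river: ρ → (6,9,-1)
river: ρ → (-1,9,6)
river: ρ → (6,3,-4)
river: ρ → (-4,5,5)
river: ρ → (5,5,-4)
ρ-cycle length = 6 (tail of 0 descent steps not counted)

6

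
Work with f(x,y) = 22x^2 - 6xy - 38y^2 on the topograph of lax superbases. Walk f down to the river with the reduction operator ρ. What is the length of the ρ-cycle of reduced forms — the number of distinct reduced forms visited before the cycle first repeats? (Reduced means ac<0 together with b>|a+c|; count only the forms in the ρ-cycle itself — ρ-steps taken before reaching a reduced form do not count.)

D = 3380, ⌊√D⌋ = 58
descent: ρ → (-38,6,22)
descent: ρ → (22,38,-22)  [lands on river]
river: ρ → (-22,50,10)
river: ρ → (10,50,-22)
river: ρ → (-22,38,22)
river: ρ → (22,50,-10)
river: ρ → (-10,50,22)
ρ-cycle length = 6 (tail of 2 descent steps not counted)

6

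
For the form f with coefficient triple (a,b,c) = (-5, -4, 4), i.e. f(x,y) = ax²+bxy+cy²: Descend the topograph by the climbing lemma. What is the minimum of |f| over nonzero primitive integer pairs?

descent: ρ → (4,4,-5)  [lands on river]
river: ρ → (-5,6,3)
river: ρ → (3,6,-5)
river: ρ → (-5,4,4)
closes: descent 1, river 4
min |a| on river = 3

3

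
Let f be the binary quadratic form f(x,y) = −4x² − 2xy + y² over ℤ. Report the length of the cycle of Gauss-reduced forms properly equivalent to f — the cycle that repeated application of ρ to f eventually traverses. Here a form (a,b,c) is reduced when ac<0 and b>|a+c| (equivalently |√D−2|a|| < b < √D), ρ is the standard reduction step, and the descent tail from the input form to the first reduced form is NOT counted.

D = 20, ⌊√D⌋ = 4
descent: ρ → (1,4,-1)  [lands on river]
river: ρ → (-1,4,1)
ρ-cycle length = 2 (tail of 1 descent step not counted)

2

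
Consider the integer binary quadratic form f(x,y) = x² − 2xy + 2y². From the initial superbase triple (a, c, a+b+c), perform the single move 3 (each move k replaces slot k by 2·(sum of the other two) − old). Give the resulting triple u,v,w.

start (1,2,1) = (f(1,0),f(0,1),f(1,1))
replace slot 3: 2·(1+2) − 1 = 5 → (1,2,5)

1,2,5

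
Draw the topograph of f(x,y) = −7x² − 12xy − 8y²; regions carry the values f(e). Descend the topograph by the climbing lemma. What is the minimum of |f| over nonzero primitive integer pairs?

translate: b→-2 (≡12 mod 14), so (7,12,8)→(7,-2,3)
flip: (7,-2,3)→(3,2,7)
reduced (well bottom): (3,2,7) with a≤c, −a<b≤a
well minimum |f| = |-3| = 3 (negative-definite)

3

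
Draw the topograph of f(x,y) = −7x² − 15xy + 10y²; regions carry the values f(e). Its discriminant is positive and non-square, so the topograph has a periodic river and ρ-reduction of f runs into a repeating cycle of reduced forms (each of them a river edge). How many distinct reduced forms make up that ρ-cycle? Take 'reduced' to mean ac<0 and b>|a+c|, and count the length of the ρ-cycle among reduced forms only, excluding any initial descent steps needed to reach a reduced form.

D = 505, ⌊√D⌋ = 22
descent: ρ → (10,15,-7)  [lands on river]
river: ρ → (-7,13,12)
river: ρ → (12,11,-8)
river: ρ → (-8,21,2)
river: ρ → (2,19,-18)
river: ρ → (-18,17,3)
river: ρ → (3,19,-12)
river: ρ → (-12,5,10)
ρ-cycle length = 8 (tail of 1 descent step not counted)

8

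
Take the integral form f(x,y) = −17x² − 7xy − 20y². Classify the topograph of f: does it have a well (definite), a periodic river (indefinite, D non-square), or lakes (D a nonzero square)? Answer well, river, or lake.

D = b²−4ac = (-7)² − 4·(-17)·(-20) = -1311
D < 0 ⇒ definite ⇒ every region one sign ⇒ single well

well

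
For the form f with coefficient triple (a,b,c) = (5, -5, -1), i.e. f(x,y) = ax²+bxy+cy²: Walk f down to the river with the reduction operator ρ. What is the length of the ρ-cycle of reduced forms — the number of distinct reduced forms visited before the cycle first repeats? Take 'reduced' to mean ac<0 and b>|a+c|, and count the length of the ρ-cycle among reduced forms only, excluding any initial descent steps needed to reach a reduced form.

D = 45, ⌊√D⌋ = 6
descent: ρ → (-1,5,5)  [lands on river]
river: ρ → (5,5,-1)
ρ-cycle length = 2 (tail of 1 descent step not counted)

2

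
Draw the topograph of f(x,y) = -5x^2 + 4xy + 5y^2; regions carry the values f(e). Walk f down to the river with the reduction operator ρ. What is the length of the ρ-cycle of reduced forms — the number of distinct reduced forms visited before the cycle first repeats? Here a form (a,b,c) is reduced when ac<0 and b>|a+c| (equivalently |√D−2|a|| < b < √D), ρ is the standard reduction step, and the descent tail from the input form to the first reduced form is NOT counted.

D = 116, ⌊√D⌋ = 10
river: ρ → (5,6,-4)
river: ρ → (-4,10,1)
river: ρ → (1,10,-4)
river: ρ → (-4,6,5)
river: ρ → (5,4,-5)
river: ρ → (-5,6,4)
river: ρ → (4,10,-1)
river: ρ → (-1,10,4)
river: ρ → (4,6,-5)
river: ρ → (-5,4,5)
ρ-cycle length = 10 (tail of 0 descent steps not counted)

10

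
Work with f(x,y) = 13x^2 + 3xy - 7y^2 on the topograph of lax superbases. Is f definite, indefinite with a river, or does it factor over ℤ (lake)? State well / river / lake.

D = b²−4ac = 3² − 4·13·(-7) = 373
D > 0 non-square ⇒ indefinite ⇒ periodic river

river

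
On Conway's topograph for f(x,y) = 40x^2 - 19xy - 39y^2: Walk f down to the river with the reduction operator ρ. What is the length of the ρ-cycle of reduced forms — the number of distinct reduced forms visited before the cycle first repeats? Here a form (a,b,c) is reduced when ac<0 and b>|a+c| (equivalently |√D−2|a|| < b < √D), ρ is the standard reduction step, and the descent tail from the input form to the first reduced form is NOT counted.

D = 6601, ⌊√D⌋ = 81
descent: ρ → (-39,19,40)  [lands on river]
river: ρ → (40,61,-18)
river: ρ → (-18,47,61)
river: ρ → (61,75,-4)
river: ρ → (-4,77,42)
river: ρ → (42,7,-39)
river: ρ → (-39,71,10)
river: ρ → (10,69,-46)
river: ρ → (-46,23,33)
river: ρ → (33,43,-36)
river: ρ → (-36,29,40)
river: ρ → (40,51,-25)
river: ρ → (-25,49,42)
river: ρ → (42,35,-32)
river: ρ → (-32,29,45)
river: ρ → (45,61,-16)
river: ρ → (-16,67,33)
river: ρ → (33,65,-18)
river: ρ → (-18,79,5)
river: ρ → (5,81,-2)
river: ρ → (-2,79,45)
river: ρ → (45,11,-36)
river: ρ → (-36,61,20)
river: ρ → (20,59,-39)
ρ-cycle length = 24 (tail of 1 descent step not counted)

24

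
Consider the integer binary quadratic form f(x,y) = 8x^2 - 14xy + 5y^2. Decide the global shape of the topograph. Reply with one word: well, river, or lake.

D = b²−4ac = (-14)² − 4·8·5 = 36
D = 6² is a perfect square ⇒ form factors over ℤ ⇒ lakes

lake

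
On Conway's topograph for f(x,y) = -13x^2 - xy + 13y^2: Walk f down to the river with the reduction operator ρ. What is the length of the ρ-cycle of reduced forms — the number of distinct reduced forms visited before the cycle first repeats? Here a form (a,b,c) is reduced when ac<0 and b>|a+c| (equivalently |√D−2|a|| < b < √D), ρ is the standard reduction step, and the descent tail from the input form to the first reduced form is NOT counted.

D = 677, ⌊√D⌋ = 26
descent: ρ → (13,1,-13)  [lands on river]
river: ρ → (-13,25,1)
river: ρ → (1,25,-13)
river: ρ → (-13,1,13)
river: ρ → (13,25,-1)
river: ρ → (-1,25,13)
ρ-cycle length = 6 (tail of 1 descent step not counted)

6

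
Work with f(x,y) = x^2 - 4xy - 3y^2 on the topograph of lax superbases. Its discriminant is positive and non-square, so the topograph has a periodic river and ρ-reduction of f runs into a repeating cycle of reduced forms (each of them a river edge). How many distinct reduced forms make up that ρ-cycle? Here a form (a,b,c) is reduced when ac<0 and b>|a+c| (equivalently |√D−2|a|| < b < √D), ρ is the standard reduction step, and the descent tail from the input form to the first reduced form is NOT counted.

D = 28, ⌊√D⌋ = 5
descent: ρ → (-3,4,1)  [lands on river]
river: ρ → (1,4,-3)
river: ρ → (-3,2,2)
river: ρ → (2,2,-3)
ρ-cycle length = 4 (tail of 1 descent step not counted)

4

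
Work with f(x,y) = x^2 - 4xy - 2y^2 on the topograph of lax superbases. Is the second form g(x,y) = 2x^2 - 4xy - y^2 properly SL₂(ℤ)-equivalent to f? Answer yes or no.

D₁ = 24, D₂ = 24
river cycle of f (length 2): (-2, 4, 1), (1, 4, -2)
river cycle of g (length 2): (-1, 4, 2), (2, 4, -1)
cycles differ ⇒ inequivalent

no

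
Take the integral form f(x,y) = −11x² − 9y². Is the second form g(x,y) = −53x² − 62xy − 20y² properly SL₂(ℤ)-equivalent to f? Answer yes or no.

D₁ = -396, D₂ = -396
f is negative-definite; reduce −f:
−f: flip: (11,0,9)→(9,0,11)
−f: reduced (well bottom): (9,0,11) with a≤c, −a<b≤a
flip sign back: reduced form of f is (-9,0,-11)
g is negative-definite; reduce −g:
−g: translate: b→-44 (≡62 mod 106), so (53,62,20)→(53,-44,11)
−g: flip: (53,-44,11)→(11,44,53)
−g: translate: b→0 (≡44 mod 22), so (11,44,53)→(11,0,9)
−g: flip: (11,0,9)→(9,0,11)
−g: reduced (well bottom): (9,0,11) with a≤c, −a<b≤a
flip sign back: reduced form of g is (-9,0,-11)
reduced forms (-9, 0, -11) vs (-9, 0, -11) ⇒ equivalent

yes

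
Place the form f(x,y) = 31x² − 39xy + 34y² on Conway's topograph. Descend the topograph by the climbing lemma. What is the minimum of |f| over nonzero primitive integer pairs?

translate: b→23 (≡-39 mod 62), so (31,-39,34)→(31,23,26)
flip: (31,23,26)→(26,-23,31)
reduced (well bottom): (26,-23,31) with a≤c, −a<b≤a
well minimum = a = 26

26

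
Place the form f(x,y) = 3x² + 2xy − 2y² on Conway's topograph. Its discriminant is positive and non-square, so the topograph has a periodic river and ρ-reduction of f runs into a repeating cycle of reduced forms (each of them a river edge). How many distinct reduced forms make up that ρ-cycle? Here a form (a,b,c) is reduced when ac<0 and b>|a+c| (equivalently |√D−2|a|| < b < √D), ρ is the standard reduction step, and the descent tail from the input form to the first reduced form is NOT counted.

D = 28, ⌊√D⌋ = 5
river: ρ → (-2,2,3)
river: ρ → (3,4,-1)
river: ρ → (-1,4,3)
river: ρ → (3,2,-2)
ρ-cycle length = 4 (tail of 0 descent steps not counted)

4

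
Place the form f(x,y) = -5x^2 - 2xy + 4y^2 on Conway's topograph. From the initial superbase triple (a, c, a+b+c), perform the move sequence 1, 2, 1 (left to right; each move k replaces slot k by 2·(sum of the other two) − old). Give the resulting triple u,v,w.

start (-5,4,-3) = (f(1,0),f(0,1),f(1,1))
replace slot 1: 2·(4+(-3)) − (-5) = 7 → (7,4,-3)
replace slot 2: 2·(7+(-3)) − 4 = 4 → (7,4,-3)
replace slot 1: 2·(4+(-3)) − 7 = -5 → (-5,4,-3)

-5,4,-3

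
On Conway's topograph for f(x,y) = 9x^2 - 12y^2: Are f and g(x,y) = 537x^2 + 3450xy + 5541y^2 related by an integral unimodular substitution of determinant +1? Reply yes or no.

D₁ = 432, D₂ = 432
river cycle of f (length 2): (9, 18, -3), (-3, 18, 9)
river cycle of g (length 2): (-3, 18, 9), (9, 18, -3)
cycles coincide ⇒ equivalent

yes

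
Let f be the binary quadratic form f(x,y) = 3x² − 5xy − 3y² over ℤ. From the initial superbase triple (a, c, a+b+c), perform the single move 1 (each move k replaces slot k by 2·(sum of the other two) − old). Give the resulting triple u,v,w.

start (3,-3,-5) = (f(1,0),f(0,1),f(1,1))
replace slot 1: 2·((-3)+(-5)) − 3 = -19 → (-19,-3,-5)

-19,-3,-5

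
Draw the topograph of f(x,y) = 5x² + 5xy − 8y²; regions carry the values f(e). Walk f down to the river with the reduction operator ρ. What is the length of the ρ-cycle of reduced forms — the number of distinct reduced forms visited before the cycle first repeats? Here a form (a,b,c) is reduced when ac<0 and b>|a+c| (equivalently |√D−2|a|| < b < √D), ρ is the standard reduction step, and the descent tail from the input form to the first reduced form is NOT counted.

D = 185, ⌊√D⌋ = 13
river: ρ → (-8,11,2)
river: ρ → (2,13,-2)
river: ρ → (-2,11,8)
river: ρ → (8,5,-5)
river: ρ → (-5,5,8)
river: ρ → (8,11,-2)
river: ρ → (-2,13,2)
river: ρ → (2,11,-8)
river: ρ → (-8,5,5)
river: ρ → (5,5,-8)
ρ-cycle length = 10 (tail of 0 descent steps not counted)

10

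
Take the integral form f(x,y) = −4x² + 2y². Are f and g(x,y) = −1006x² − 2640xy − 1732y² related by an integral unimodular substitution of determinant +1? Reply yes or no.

D₁ = 32, D₂ = 32
river cycle of f (length 2): (2, 4, -2), (-2, 4, 2)
river cycle of g (length 2): (2, 4, -2), (-2, 4, 2)
cycles coincide ⇒ equivalent

yes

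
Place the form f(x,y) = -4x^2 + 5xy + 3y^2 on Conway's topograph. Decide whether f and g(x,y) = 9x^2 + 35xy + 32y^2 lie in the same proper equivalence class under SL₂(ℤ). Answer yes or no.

D₁ = 73, D₂ = 73
river cycle of f (length 18): (3, 7, -2), (-2, 5, 6), (6, 7, -1), (-1, 7, 6), (6, 5, -2), (-2, 7, 3), (3, 5, -4), (-4, 3, 4), (4, 5, -3), (-3, 7, 2), … (8 more)
river cycle of g (length 18): (6, 7, -1), (-1, 7, 6), (6, 5, -2), (-2, 7, 3), (3, 5, -4), (-4, 3, 4), (4, 5, -3), (-3, 7, 2), (2, 5, -6), (-6, 7, 1), … (8 more)
cycles coincide ⇒ equivalent

yes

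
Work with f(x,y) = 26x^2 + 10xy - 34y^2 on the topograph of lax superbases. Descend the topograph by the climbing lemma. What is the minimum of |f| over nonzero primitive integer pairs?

river: ρ → (-34,58,2)
river: ρ → (2,58,-34)
river: ρ → (-34,10,26)
river: ρ → (26,42,-18)
river: ρ → (-18,30,38)
river: ρ → (38,46,-10)
river: ρ → (-10,54,18)
river: ρ → (18,54,-10)
river: ρ → (-10,46,38)
river: ρ → (38,30,-18)
river: ρ → (-18,42,26)
river: ρ → (26,10,-34)
closes: descent 0, river 12
min |a| on river = 2

2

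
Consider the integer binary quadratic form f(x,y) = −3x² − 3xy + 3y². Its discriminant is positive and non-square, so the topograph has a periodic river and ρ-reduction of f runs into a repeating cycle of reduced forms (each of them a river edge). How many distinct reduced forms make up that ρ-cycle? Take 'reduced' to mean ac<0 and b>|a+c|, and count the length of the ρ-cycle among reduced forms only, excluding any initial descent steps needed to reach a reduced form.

D = 45, ⌊√D⌋ = 6
descent: ρ → (3,3,-3)  [lands on river]
river: ρ → (-3,3,3)
ρ-cycle length = 2 (tail of 1 descent step not counted)

2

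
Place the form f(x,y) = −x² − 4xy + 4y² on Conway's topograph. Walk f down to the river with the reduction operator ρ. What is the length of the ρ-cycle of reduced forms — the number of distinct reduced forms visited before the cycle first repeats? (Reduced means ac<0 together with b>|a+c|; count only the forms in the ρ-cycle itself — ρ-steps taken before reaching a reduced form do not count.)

D = 32, ⌊√D⌋ = 5
descent: ρ → (4,4,-1)  [lands on river]
river: ρ → (-1,4,4)
ρ-cycle length = 2 (tail of 1 descent step not counted)

2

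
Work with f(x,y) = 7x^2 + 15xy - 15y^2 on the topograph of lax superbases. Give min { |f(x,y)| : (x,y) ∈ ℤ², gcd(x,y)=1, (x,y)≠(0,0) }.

river: ρ → (-15,15,7)
river: ρ → (7,13,-17)
river: ρ → (-17,21,3)
river: ρ → (3,21,-17)
river: ρ → (-17,13,7)
river: ρ → (7,15,-15)
closes: descent 0, river 6
min |a| on river = 3

3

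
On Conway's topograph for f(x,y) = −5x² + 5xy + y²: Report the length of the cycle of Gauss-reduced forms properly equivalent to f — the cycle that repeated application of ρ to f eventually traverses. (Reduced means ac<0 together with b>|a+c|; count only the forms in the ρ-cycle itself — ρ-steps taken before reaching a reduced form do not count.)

D = 45, ⌊√D⌋ = 6
river: ρ → (1,5,-5)
river: ρ → (-5,5,1)
ρ-cycle length = 2 (tail of 0 descent steps not counted)

2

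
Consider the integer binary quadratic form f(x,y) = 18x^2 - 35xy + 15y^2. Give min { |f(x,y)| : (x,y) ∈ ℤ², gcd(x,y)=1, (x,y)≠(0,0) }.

descent: ρ → (15,5,-2)
descent: ρ → (-2,11,3)  [lands on river]
river: ρ → (3,7,-8)
river: ρ → (-8,9,2)
river: ρ → (2,11,-3)
river: ρ → (-3,7,8)
river: ρ → (8,9,-2)
closes: descent 2, river 6
min |a| on river = 2

2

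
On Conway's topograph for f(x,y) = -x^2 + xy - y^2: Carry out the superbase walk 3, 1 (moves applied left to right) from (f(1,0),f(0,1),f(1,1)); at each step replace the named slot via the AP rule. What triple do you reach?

start (-1,-1,-1) = (f(1,0),f(0,1),f(1,1))
replace slot 3: 2·((-1)+(-1)) − (-1) = -3 → (-1,-1,-3)
replace slot 1: 2·((-1)+(-3)) − (-1) = -7 → (-7,-1,-3)

-7,-1,-3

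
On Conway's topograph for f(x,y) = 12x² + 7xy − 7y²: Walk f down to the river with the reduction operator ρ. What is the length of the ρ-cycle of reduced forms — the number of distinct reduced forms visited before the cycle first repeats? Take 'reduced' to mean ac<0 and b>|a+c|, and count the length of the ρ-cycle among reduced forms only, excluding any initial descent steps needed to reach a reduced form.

D = 385, ⌊√D⌋ = 19
river: ρ → (-7,7,12)
river: ρ → (12,17,-2)
river: ρ → (-2,19,3)
river: ρ → (3,17,-8)
river: ρ → (-8,15,5)
river: ρ → (5,15,-8)
river: ρ → (-8,17,3)
river: ρ → (3,19,-2)
river: ρ → (-2,17,12)
river: ρ → (12,7,-7)
ρ-cycle length = 10 (tail of 0 descent steps not counted)

10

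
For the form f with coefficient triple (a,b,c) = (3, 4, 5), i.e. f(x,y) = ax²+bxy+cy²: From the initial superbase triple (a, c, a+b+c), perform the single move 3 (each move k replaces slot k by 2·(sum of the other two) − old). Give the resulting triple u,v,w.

start (3,5,12) = (f(1,0),f(0,1),f(1,1))
replace slot 3: 2·(3+5) − 12 = 4 → (3,5,4)

3,5,4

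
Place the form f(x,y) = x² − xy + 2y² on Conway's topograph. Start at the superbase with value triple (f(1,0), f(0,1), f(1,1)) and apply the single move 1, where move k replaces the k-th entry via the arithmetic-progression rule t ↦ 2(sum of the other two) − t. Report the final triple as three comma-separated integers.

start (1,2,2) = (f(1,0),f(0,1),f(1,1))
replace slot 1: 2·(2+2) − 1 = 7 → (7,2,2)

7,2,2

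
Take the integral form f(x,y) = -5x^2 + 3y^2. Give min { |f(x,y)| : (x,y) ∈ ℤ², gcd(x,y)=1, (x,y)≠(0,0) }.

descent: ρ → (3,6,-2)  [lands on river]
river: ρ → (-2,6,3)
closes: descent 1, river 2
min |a| on river = 2

2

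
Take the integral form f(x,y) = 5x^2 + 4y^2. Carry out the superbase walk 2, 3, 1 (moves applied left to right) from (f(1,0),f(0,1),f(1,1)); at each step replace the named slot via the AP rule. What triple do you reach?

start (5,4,9) = (f(1,0),f(0,1),f(1,1))
replace slot 2: 2·(5+9) − 4 = 24 → (5,24,9)
replace slot 3: 2·(5+24) − 9 = 49 → (5,24,49)
replace slot 1: 2·(24+49) − 5 = 141 → (141,24,49)

141,24,49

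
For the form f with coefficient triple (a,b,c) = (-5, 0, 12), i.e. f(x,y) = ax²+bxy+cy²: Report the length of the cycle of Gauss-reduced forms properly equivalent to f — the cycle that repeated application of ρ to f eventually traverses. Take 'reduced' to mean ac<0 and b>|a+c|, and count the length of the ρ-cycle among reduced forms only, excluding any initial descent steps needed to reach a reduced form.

D = 240, ⌊√D⌋ = 15
descent: ρ → (12,0,-5)
descent: ρ → (-5,10,7)  [lands on river]
river: ρ → (7,4,-8)
river: ρ → (-8,12,3)
river: ρ → (3,12,-8)
river: ρ → (-8,4,7)
river: ρ → (7,10,-5)
ρ-cycle length = 6 (tail of 2 descent steps not counted)

6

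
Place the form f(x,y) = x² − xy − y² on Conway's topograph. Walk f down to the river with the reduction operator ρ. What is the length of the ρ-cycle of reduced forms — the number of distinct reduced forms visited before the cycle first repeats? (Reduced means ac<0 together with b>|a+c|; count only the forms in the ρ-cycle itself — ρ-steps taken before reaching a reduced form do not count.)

D = 5, ⌊√D⌋ = 2
descent: ρ → (-1,1,1)  [lands on river]
river: ρ → (1,1,-1)
ρ-cycle length = 2 (tail of 1 descent step not counted)

2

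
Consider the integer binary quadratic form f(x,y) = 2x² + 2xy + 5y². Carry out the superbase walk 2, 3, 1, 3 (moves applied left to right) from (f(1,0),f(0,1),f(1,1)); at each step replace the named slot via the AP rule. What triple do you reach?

start (2,5,9) = (f(1,0),f(0,1),f(1,1))
replace slot 2: 2·(2+9) − 5 = 17 → (2,17,9)
replace slot 3: 2·(2+17) − 9 = 29 → (2,17,29)
replace slot 1: 2·(17+29) − 2 = 90 → (90,17,29)
replace slot 3: 2·(90+17) − 29 = 185 → (90,17,185)

90,17,185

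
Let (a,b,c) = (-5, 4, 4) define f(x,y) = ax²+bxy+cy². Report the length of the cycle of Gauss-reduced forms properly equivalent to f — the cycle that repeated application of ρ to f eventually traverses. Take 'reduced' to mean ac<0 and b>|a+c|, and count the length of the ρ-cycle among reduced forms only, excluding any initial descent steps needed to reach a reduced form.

D = 96, ⌊√D⌋ = 9
river: ρ → (4,4,-5)
river: ρ → (-5,6,3)
river: ρ → (3,6,-5)
river: ρ → (-5,4,4)
ρ-cycle length = 4 (tail of 0 descent steps not counted)

4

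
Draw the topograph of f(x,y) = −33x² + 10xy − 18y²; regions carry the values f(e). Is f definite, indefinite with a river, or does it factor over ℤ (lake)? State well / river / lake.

D = b²−4ac = 10² − 4·(-33)·(-18) = -2276
D < 0 ⇒ definite ⇒ every region one sign ⇒ single well

well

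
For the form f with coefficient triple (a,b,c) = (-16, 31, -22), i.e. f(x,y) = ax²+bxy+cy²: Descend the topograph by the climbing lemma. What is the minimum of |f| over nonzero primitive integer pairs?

translate: b→1 (≡-31 mod 32), so (16,-31,22)→(16,1,7)
flip: (16,1,7)→(7,-1,16)
reduced (well bottom): (7,-1,16) with a≤c, −a<b≤a
well minimum |f| = |-7| = 7 (negative-definite)

7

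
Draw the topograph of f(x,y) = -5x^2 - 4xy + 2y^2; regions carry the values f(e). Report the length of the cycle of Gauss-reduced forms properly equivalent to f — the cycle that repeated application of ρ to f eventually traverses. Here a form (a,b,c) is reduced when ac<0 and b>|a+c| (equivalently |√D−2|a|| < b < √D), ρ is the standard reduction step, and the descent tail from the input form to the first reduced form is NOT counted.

D = 56, ⌊√D⌋ = 7
descent: ρ → (2,4,-5)  [lands on river]
river: ρ → (-5,6,1)
river: ρ → (1,6,-5)
river: ρ → (-5,4,2)
ρ-cycle length = 4 (tail of 1 descent step not counted)

4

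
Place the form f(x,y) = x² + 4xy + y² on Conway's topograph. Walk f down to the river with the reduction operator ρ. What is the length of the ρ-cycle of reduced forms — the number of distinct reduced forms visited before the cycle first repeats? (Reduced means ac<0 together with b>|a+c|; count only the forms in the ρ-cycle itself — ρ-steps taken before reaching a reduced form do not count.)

D = 12, ⌊√D⌋ = 3
descent: ρ → (1,2,-2)  [lands on river]
river: ρ → (-2,2,1)
ρ-cycle length = 2 (tail of 1 descent step not counted)

2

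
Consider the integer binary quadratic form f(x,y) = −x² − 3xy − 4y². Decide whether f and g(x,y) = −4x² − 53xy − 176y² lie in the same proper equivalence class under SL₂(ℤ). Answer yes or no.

D₁ = -7, D₂ = -7
f is negative-definite; reduce −f:
−f: translate: b→1 (≡3 mod 2), so (1,3,4)→(1,1,2)
−f: reduced (well bottom): (1,1,2) with a≤c, −a<b≤a
flip sign back: reduced form of f is (-1,-1,-2)
g is negative-definite; reduce −g:
−g: translate: b→-3 (≡53 mod 8), so (4,53,176)→(4,-3,1)
−g: flip: (4,-3,1)→(1,3,4)
−g: translate: b→1 (≡3 mod 2), so (1,3,4)→(1,1,2)
−g: reduced (well bottom): (1,1,2) with a≤c, −a<b≤a
flip sign back: reduced form of g is (-1,-1,-2)
reduced forms (-1, -1, -2) vs (-1, -1, -2) ⇒ equivalent

yes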